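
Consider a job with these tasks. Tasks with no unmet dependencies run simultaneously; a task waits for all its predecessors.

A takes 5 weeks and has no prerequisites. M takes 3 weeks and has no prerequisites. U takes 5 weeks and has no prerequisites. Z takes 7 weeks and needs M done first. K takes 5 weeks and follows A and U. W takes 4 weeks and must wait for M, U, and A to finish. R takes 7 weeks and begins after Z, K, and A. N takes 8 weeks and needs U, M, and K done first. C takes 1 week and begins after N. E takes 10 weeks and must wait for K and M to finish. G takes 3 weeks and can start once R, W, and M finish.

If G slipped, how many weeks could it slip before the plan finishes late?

The longest chain is A→K→R→G = 5+5+7+3 = 20; overall finish 20 weeks.
G finishes as early as 20 and must finish by 20.
So G can slip 20 − 20 = 0 weeks.

0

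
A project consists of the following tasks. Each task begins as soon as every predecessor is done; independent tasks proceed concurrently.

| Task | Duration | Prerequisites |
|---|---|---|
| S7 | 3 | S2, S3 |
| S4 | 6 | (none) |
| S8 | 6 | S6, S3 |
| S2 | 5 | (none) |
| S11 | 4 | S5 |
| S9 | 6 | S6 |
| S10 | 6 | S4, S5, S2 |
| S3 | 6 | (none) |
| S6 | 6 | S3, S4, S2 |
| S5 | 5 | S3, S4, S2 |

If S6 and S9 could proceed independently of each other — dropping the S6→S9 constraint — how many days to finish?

Original critical path: S3→S6→S8 = 6+6+6 = 18 ⇒ 18 days.
Without S6→S9, S9's earliest start moves from 12 to 0.
The longest chain is now S3→S6→S8 = 6+6+6 = 18, so the project takes 18 days.

18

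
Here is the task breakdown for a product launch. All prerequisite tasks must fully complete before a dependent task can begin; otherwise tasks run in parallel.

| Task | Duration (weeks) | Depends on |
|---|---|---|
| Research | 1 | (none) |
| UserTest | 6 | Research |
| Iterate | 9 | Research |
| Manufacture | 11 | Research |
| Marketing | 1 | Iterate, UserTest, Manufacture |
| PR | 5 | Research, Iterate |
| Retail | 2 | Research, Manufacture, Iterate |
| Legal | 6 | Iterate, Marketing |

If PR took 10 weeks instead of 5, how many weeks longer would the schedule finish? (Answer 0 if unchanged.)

1

As given, the longest chain is Research→Manufacture→Marketing→Legal = 1+11+1+6 = 19, so the finish is 19 weeks.
The longest path through PR is only 15 weeks, so PR has float 4.
Now Research→Iterate→PR = 1+9+10 = 20 is longest, so the finish becomes 20 weeks.
Change in finish: 20 − 19 = +1 weeks.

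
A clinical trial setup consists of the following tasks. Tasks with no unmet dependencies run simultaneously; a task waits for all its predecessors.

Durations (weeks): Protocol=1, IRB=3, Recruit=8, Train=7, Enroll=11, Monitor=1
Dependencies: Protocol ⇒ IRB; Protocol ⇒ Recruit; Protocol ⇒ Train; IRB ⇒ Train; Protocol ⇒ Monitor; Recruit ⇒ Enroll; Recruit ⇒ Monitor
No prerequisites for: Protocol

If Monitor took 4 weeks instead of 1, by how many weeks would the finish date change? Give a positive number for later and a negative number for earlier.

0

Actual critical path: Protocol→Recruit→Enroll = 1+8+11 = 20 ⇒ 20 weeks.
The longest path through Monitor is only 10 weeks, so Monitor has float 10.
No other chain overtakes it, so the finish is 20 weeks.
Change in finish: 20 − 20 = +0 weeks.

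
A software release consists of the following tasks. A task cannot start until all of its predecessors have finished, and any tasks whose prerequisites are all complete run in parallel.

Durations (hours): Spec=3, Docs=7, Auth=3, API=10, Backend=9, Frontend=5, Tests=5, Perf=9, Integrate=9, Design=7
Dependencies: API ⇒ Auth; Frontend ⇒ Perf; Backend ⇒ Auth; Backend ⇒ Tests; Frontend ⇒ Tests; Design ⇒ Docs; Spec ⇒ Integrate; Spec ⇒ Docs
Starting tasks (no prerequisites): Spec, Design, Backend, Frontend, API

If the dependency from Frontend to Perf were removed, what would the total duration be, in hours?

14

Original critical path: Design→Docs = 7+7 = 14 ⇒ 14 hours.
Without Frontend→Perf, Perf's earliest start moves from 5 to 0.
New critical path: Design→Docs = 7+7 = 14 ⇒ 14 hours.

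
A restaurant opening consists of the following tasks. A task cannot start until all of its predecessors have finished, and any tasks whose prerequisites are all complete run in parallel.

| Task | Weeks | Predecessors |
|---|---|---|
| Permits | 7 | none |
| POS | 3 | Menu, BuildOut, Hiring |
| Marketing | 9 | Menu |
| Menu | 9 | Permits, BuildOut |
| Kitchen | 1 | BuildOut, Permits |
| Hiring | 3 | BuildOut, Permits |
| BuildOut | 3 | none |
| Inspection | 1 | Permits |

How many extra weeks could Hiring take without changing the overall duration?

The longest chain is Permits→Menu→Marketing = 7+9+9 = 25; overall finish 25 weeks.
Longest path through Hiring: 13 weeks (earliest finish 10, latest finish 22).
Float = 25 − 13 = 12.

12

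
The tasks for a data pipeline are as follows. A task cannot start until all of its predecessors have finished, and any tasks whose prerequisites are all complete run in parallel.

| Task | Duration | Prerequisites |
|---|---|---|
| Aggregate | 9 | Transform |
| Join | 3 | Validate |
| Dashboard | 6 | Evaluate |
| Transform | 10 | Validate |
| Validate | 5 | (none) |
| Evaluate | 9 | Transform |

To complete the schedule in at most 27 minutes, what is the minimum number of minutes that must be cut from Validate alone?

Current finish: 30 minutes; target: 27.
Validate is on every critical path, so each minute cut from Validate cuts the finish by one (this holds down to a finish of 26).
Need 30 − 27 = 3 minutes off Validate → Validate becomes 2 minutes, finish becomes 27.

3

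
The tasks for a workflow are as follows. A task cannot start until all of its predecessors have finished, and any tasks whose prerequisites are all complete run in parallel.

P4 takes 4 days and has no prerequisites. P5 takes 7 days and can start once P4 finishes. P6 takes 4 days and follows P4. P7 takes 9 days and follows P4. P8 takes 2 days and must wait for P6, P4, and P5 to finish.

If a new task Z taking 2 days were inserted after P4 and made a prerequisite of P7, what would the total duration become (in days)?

Originally the project takes 13 days.
With Z inserted, P7 now waits for max(P4, Z).
New critical path: P4→Z→P7 = 4+2+9 = 15 ⇒ 15 days.

15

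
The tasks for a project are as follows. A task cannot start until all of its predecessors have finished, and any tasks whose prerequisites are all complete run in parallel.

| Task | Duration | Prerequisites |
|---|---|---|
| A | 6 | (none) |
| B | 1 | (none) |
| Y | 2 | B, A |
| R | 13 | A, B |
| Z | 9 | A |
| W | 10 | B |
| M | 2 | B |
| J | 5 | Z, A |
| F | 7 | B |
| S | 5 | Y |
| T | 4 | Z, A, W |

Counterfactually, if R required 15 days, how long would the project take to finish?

21

Critical path before the change: A→Z→J = 6+9+5 = 20 giving 20 days.
R has 1 day of float (longest path through it is 19).
New critical path: A→R = 6+15 = 21 ⇒ 21 days.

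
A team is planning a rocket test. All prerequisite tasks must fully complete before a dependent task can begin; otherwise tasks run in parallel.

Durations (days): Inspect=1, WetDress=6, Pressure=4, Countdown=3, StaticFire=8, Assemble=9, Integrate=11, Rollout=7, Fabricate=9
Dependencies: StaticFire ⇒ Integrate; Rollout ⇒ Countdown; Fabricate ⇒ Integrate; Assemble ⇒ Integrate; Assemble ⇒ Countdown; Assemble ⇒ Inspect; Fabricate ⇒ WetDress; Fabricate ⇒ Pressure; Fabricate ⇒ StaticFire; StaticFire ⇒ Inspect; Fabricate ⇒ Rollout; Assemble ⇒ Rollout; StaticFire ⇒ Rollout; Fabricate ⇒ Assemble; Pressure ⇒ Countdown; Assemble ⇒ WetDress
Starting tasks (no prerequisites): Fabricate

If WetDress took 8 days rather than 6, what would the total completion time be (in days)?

29

Actual critical path: Fabricate→Assemble→Integrate = 9+9+11 = 29 ⇒ 29 days.
WetDress has 5 days of float (longest path through it is 24).
No other chain overtakes it, so the finish is 29 days.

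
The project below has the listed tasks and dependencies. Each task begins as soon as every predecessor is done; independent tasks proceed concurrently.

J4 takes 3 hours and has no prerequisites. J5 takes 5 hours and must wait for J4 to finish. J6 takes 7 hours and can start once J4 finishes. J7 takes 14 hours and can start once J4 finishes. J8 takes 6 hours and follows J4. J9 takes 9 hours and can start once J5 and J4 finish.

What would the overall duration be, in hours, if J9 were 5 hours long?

17

As given, the longest chain is J4→J5→J9 = 3+5+9 = 17, so the finish is 17 hours.
J9 is on the critical path; changing it to 5 makes that path 13 hours.
Now J4→J7 = 3+14 = 17 is longest, so the finish becomes 17 hours.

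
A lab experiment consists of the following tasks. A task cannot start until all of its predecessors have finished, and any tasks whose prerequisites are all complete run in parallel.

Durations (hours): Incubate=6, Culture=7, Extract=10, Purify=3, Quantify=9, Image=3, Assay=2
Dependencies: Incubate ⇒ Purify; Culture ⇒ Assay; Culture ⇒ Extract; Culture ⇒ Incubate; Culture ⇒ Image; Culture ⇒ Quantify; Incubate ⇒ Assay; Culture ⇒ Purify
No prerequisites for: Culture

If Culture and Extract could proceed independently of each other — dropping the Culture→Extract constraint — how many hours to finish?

16

Before: longest chain Culture→Extract = 7+10 = 17, finish 17.
Without Culture→Extract, Extract's earliest start moves from 7 to 0.
The longest chain is now Culture→Incubate→Purify = 7+6+3 = 16, so the project takes 16 hours.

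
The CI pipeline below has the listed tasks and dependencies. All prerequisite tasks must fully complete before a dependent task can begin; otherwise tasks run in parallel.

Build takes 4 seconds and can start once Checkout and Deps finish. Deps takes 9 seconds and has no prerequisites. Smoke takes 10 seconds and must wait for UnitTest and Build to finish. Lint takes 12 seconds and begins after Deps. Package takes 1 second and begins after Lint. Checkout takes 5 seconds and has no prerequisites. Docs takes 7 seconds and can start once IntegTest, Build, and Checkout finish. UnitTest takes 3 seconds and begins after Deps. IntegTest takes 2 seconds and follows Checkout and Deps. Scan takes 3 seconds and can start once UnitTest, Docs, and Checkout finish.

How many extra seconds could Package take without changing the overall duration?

1

The longest chain is Deps→Build→Docs→Scan = 9+4+7+3 = 23; overall finish 23 seconds.
The longest chain containing Package totals 22 seconds.
So Package can slip 23 − 22 = 1 second.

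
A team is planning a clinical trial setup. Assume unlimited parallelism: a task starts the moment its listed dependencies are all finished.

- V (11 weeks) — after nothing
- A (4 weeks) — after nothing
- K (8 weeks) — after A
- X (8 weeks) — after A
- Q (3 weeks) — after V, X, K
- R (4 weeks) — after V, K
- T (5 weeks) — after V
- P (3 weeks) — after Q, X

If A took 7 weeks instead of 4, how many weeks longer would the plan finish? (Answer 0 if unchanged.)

3

As given, the longest chain is A→K→Q→P = 4+8+3+3 = 18, so the finish is 18 weeks.
A is on the critical path; changing it to 7 makes that path 21 weeks.
That remains the longest chain; total 21 weeks.
Change in finish: 21 − 18 = +3 weeks.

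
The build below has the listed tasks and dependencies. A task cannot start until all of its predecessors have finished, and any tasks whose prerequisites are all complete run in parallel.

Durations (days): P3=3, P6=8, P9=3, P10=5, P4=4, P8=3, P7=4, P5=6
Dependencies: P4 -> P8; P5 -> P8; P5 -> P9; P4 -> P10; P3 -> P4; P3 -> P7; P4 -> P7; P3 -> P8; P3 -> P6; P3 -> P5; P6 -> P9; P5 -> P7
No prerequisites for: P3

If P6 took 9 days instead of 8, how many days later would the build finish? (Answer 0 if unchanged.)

Baseline: P3→P6→P9 = 3+8+3 = 14 → 14 days.
P6 is on the critical path; changing it to 9 makes that path 15 days.
No other chain overtakes it, so the finish is 15 days.
Change in finish: 15 − 14 = +1 days.

1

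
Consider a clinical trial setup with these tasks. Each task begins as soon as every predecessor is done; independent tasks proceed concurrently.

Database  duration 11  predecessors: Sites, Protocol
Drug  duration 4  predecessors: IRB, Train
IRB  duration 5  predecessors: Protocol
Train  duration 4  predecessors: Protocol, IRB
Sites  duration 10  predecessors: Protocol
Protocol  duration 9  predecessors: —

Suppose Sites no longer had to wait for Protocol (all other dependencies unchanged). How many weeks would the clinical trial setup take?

Before: longest chain Protocol→Sites→Database = 9+10+11 = 30, finish 30.
Without Protocol→Sites, Sites's earliest start moves from 9 to 0.
After: Protocol→IRB→Train→Drug = 9+5+4+4 = 22 → 22 weeks.

22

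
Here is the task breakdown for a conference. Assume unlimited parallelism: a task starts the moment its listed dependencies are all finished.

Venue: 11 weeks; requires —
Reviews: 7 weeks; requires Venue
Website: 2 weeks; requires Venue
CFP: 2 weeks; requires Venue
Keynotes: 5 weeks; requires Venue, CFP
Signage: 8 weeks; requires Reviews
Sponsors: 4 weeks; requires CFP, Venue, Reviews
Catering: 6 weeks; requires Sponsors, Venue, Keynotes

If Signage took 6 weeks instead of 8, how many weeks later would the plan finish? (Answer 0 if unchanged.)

0

Baseline: Venue→Reviews→Sponsors→Catering = 11+7+4+6 = 28 → 28 weeks.
Signage has 2 weeks of float (longest path through it is 26).
That remains the longest chain; total 28 weeks.
Change in finish: 28 − 28 = +0 weeks.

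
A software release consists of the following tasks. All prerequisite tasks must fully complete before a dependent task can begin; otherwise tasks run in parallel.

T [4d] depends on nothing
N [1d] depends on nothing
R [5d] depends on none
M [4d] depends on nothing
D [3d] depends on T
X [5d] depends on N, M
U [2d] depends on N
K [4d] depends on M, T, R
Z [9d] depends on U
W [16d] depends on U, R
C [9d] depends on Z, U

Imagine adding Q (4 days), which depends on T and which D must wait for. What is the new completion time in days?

21

Originally the plan takes 21 days.
With Q inserted, D now waits for max(T, Q).
New critical path: N→U→Z→C = 1+2+9+9 = 21 ⇒ 21 days.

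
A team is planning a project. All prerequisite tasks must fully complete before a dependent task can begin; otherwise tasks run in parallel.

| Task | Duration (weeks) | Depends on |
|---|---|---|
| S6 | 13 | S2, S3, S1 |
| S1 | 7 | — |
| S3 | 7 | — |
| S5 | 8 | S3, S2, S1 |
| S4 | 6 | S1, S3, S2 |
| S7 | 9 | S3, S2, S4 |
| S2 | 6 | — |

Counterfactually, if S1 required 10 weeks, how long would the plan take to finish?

Baseline: S1→S4→S7 = 7+6+9 = 22 → 22 weeks.
Since S1 is critical, the +3 change carries straight to that chain (now 25 weeks).
No other chain overtakes it, so the finish is 25 weeks.

25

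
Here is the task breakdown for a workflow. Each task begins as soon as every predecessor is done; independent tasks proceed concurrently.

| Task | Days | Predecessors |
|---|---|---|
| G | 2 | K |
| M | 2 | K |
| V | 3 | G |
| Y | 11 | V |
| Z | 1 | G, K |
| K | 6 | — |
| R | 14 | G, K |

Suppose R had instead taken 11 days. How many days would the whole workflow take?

22

Critical path before the change: K→G→R = 6+2+14 = 22 giving 22 days.
Since R is critical, the -3 change carries straight to that chain (now 19 days).
The binding chain switches to K→G→V→Y = 6+2+3+11 = 22; finish 22 days.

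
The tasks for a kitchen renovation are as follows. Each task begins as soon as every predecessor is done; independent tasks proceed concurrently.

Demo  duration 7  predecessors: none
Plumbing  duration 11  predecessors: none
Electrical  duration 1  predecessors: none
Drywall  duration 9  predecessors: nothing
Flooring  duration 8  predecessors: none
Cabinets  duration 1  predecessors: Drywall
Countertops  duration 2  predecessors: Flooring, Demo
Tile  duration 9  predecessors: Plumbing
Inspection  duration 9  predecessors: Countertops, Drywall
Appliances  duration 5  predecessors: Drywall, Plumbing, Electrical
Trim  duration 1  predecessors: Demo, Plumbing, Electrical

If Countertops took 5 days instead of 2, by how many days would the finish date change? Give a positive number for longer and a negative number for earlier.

2

Baseline: Plumbing→Tile = 11+9 = 20 → 20 days.
The longest path through Countertops is only 19 days, so Countertops has float 1.
The binding chain switches to Flooring→Countertops→Inspection = 8+5+9 = 22; finish 22 days.
Change in finish: 22 − 20 = +2 days.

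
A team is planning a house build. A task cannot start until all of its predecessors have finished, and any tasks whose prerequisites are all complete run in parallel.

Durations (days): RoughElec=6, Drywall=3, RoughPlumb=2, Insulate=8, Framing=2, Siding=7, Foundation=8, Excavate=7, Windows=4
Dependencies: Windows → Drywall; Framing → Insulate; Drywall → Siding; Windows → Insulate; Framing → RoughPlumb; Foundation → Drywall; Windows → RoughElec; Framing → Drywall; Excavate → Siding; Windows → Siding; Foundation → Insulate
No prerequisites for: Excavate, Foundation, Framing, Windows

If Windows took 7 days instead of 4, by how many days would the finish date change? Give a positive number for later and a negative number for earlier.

As given, the longest chain is Foundation→Drywall→Siding = 8+3+7 = 18, so the finish is 18 days.
The longest path through Windows is only 14 days, so Windows has float 4.
The critical path is still Foundation→Drywall→Siding; finish is now 18 days.
Change in finish: 18 − 18 = +0 days.

0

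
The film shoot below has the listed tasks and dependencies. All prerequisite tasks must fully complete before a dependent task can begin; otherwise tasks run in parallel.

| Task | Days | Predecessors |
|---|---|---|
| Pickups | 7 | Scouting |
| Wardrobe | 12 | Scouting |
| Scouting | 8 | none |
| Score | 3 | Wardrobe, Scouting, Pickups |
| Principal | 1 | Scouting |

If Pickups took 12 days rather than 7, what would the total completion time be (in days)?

23

Actual critical path: Scouting→Wardrobe→Score = 8+12+3 = 23 ⇒ 23 days.
Pickups has 5 days of float (longest path through it is 18).
No other chain overtakes it, so the finish is 23 days.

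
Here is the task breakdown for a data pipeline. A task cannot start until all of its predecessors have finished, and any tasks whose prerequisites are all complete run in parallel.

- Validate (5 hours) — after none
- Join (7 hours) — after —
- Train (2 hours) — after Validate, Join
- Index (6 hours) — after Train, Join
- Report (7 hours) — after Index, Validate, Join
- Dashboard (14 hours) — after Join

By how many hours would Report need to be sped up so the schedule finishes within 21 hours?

Current finish: 22 hours; target: 21.
Report is on every critical path, so each hour cut from Report cuts the finish by one (this holds down to a finish of 21).
Need 22 − 21 = 1 hour off Report → Report becomes 6 hours, finish becomes 21.

1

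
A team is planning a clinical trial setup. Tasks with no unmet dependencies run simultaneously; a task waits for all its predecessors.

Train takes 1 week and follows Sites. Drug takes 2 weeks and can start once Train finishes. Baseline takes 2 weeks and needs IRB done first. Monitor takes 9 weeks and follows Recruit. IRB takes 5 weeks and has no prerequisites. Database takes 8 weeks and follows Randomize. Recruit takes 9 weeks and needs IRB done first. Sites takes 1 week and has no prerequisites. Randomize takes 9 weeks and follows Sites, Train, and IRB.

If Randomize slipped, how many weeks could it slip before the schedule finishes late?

IRB→Recruit→Monitor = 5+9+9 = 23 sets the makespan at 23 weeks.
Longest path through Randomize: 22 weeks (earliest finish 14, latest finish 15).
So Randomize can slip 15 − 14 = 1 week.

1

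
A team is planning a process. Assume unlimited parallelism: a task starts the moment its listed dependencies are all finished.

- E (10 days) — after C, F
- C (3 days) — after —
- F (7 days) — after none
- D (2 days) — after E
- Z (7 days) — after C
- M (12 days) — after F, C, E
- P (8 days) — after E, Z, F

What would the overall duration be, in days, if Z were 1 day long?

Actual critical path: F→E→M = 7+10+12 = 29 ⇒ 29 days.
The longest path through Z is only 18 days, so Z has float 11.
No other chain overtakes it, so the finish is 29 days.

29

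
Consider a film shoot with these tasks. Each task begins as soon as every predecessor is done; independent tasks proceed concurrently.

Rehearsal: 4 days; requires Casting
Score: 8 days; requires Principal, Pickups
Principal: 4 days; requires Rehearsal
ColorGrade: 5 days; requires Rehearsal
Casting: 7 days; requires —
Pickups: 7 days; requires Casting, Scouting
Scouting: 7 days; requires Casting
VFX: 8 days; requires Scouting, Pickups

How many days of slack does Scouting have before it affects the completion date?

0

Critical path: Casting→Scouting→Pickups→VFX = 7+7+7+8 = 29, so the finish is 29 days.
Longest path through Scouting: 29 days (earliest finish 14, latest finish 14).
Float = 29 − 29 = 0.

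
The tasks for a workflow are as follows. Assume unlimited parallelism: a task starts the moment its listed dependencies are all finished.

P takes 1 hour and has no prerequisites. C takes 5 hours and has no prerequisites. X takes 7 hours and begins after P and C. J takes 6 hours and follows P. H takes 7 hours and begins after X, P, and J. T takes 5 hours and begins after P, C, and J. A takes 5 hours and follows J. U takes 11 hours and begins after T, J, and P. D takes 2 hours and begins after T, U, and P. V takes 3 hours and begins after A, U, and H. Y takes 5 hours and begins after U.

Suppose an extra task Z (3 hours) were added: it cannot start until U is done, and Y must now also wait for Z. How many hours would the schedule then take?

31

Originally the schedule takes 28 hours.
With Z inserted, Y now waits for max(U, Z).
New critical path: P→J→T→U→Z→Y = 1+6+5+11+3+5 = 31 ⇒ 31 hours.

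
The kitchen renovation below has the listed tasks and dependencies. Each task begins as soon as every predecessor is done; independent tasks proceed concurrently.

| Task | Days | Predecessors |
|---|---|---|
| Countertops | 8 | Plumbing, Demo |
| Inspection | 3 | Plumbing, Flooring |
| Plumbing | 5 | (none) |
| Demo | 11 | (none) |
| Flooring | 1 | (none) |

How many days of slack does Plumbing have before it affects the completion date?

6

The longest chain is Demo→Countertops = 11+8 = 19; overall finish 19 days.
Plumbing finishes as early as 5 and must finish by 11.
Float = 19 − 13 = 6.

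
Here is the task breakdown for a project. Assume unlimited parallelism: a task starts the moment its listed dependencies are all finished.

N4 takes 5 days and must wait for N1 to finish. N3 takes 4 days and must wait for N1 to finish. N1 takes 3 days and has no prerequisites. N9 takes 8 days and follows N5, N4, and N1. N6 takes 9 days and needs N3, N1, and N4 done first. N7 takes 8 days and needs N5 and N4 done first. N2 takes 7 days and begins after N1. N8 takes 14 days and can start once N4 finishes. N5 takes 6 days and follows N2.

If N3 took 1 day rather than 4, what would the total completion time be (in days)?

24

Actual critical path: N1→N2→N5→N7 = 3+7+6+8 = 24 ⇒ 24 days.
N3 has 8 days of float (longest path through it is 16).
The critical path is still N1→N2→N5→N7; finish is now 24 days.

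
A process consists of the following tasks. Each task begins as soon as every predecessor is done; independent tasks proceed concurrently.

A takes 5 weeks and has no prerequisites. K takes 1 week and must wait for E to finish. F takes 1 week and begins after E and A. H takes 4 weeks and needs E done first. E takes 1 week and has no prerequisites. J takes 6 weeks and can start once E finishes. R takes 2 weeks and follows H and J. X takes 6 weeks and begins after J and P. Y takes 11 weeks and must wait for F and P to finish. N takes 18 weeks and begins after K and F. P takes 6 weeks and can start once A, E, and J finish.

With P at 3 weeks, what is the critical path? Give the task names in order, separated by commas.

Actual critical path: E→J→P→Y = 1+6+6+11 = 24 ⇒ 24 weeks.
Since P is critical, the -3 change carries straight to that chain (now 21 weeks).
New critical path: A→F→N = 5+1+18 = 24 ⇒ 24 weeks.

A, F, N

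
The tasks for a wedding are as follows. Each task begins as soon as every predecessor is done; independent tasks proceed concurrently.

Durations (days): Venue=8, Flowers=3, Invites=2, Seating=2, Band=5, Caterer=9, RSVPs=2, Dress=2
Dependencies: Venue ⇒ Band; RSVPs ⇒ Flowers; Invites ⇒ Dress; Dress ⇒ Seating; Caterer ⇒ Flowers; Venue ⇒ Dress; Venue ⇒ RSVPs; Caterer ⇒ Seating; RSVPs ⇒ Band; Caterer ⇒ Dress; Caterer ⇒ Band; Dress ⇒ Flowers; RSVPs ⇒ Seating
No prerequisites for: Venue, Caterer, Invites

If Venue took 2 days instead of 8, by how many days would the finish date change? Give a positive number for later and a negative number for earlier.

-1

Actual critical path: Venue→RSVPs→Band = 8+2+5 = 15 ⇒ 15 days.
Venue lies on that path, so at 2 days the path becomes 9 days.
Now Caterer→Dress→Flowers = 9+2+3 = 14 is longest, so the finish becomes 14 days.
Change in finish: 14 − 15 = -1 days.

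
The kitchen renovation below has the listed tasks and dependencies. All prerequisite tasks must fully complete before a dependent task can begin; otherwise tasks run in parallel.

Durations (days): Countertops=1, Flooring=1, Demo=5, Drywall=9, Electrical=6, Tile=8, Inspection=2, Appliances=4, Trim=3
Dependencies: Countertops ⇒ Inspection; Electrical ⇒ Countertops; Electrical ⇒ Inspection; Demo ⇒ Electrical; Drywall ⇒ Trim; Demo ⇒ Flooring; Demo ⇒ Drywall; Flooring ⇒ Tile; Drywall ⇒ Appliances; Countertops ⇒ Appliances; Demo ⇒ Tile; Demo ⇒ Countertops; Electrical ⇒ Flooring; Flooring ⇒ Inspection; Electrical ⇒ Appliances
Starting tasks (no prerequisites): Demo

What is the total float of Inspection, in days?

Critical path: Demo→Electrical→Flooring→Tile = 5+6+1+8 = 20, so the finish is 20 days.
The longest chain containing Inspection totals 14 days.
Float = 20 − 14 = 6.

6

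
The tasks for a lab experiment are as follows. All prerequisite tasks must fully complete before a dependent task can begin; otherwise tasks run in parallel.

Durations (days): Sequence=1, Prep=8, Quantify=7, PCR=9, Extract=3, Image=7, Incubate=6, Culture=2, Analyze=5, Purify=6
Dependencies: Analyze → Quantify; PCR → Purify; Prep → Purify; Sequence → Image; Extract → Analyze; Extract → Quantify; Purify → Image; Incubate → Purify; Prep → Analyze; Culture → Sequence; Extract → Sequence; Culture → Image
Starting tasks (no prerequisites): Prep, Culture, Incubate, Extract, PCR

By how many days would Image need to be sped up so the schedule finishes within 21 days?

1

Current finish: 22 days; target: 21.
Image is on every critical path, so each day cut from Image cuts the finish by one (this holds down to a finish of 20).
Need 22 − 21 = 1 day off Image → Image becomes 6 days, finish becomes 21.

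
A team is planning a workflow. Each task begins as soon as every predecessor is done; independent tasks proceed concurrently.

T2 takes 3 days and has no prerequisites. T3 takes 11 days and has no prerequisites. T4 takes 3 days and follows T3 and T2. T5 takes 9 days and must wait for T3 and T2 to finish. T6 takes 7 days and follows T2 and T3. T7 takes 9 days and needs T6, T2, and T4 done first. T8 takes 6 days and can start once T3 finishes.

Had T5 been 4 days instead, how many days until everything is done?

27

Baseline: T3→T6→T7 = 11+7+9 = 27 → 27 days.
T5 is off the critical path — its longest chain is 20 days, giving 7 of slack.
No other chain overtakes it, so the finish is 27 days.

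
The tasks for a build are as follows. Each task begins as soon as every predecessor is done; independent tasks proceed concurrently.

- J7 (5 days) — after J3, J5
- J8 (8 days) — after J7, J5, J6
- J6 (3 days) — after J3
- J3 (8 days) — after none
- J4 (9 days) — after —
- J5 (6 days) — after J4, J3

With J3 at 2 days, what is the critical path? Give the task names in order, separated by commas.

J4, J5, J7, J8

Critical path before the change: J4→J5→J7→J8 = 9+6+5+8 = 28 giving 28 days.
The longest path through J3 is only 27 days, so J3 has float 1.
No other chain overtakes it, so the finish is 28 days.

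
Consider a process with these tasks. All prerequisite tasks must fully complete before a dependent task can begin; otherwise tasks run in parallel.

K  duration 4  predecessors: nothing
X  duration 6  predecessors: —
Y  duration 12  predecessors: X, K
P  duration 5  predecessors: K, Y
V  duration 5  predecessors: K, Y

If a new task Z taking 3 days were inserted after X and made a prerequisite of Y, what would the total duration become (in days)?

Originally the plan takes 23 days.
With Z inserted, Y now waits for max(X, K, Z).
New critical path: X→Z→Y→P = 6+3+12+5 = 26 ⇒ 26 days.

26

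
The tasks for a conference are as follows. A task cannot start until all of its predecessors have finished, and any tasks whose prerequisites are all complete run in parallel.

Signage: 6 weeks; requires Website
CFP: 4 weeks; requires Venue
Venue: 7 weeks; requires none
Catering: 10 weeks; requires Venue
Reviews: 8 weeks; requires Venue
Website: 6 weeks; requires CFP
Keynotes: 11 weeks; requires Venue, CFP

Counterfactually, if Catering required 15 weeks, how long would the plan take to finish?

23

Critical path before the change: Venue→CFP→Website→Signage = 7+4+6+6 = 23 giving 23 weeks.
The longest path through Catering is only 17 weeks, so Catering has float 6.
The critical path is still Venue→CFP→Website→Signage; finish is now 23 weeks.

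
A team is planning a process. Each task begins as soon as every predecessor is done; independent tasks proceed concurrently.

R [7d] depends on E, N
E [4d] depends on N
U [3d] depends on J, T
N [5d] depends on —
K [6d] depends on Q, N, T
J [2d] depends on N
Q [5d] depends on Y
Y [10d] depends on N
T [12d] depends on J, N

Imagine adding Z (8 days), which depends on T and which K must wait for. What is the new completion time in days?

33

Originally the plan takes 26 days.
With Z inserted, K now waits for max(Q, N, T, Z).
New critical path: N→J→T→Z→K = 5+2+12+8+6 = 33 ⇒ 33 days.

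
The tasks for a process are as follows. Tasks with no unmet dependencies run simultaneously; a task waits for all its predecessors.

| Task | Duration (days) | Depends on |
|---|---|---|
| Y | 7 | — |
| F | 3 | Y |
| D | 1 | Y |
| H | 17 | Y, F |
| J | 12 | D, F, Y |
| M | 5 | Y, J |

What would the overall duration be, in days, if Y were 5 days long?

Actual critical path: Y→F→H = 7+3+17 = 27 ⇒ 27 days.
Y is on the critical path; changing it to 5 makes that path 25 days.
No other chain overtakes it, so the finish is 25 days.

25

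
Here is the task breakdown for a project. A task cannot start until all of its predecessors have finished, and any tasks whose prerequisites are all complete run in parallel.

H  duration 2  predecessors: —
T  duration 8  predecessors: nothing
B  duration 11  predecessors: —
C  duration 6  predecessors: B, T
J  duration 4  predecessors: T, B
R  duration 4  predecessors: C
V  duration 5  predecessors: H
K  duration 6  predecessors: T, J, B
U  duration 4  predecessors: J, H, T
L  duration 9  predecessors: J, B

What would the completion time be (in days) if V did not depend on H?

With the dependency in place, B→J→L = 11+4+9 = 24 sets the finish at 24 days.
Without H→V, V's earliest start moves from 2 to 0.
New critical path: B→J→L = 11+4+9 = 24 ⇒ 24 days.

24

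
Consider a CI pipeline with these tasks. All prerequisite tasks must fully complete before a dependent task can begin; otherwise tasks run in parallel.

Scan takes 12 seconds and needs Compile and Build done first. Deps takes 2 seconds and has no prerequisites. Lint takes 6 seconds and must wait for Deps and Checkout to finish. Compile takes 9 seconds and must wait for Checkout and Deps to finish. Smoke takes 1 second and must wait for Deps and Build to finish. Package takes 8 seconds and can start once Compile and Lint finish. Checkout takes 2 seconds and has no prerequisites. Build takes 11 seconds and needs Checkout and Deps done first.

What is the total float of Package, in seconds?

Checkout→Build→Scan = 2+11+12 = 25 sets the makespan at 25 seconds.
Longest path through Package: 19 seconds (earliest finish 19, latest finish 25).
So Package can slip 25 − 19 = 6 seconds.

6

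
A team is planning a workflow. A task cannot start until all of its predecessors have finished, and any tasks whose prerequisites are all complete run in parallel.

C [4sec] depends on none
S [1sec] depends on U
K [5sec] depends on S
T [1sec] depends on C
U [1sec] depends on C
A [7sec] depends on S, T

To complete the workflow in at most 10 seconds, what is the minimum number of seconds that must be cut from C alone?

Current finish: 13 seconds; target: 10.
C is on every critical path, so each second cut from C cuts the finish by one (this holds down to a finish of 10).
Need 13 − 10 = 3 seconds off C → C becomes 1 second, finish becomes 10.

3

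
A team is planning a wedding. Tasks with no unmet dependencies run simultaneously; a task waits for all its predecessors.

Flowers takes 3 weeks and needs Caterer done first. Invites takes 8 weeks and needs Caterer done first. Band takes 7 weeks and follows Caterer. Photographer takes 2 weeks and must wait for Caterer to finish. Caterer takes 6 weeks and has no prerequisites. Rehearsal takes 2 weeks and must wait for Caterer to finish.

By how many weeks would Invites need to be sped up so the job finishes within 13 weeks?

Current finish: 14 weeks; target: 13.
Invites is on every critical path, so each week cut from Invites cuts the finish by one (this holds down to a finish of 13).
Need 14 − 13 = 1 week off Invites → Invites becomes 7 weeks, finish becomes 13.

1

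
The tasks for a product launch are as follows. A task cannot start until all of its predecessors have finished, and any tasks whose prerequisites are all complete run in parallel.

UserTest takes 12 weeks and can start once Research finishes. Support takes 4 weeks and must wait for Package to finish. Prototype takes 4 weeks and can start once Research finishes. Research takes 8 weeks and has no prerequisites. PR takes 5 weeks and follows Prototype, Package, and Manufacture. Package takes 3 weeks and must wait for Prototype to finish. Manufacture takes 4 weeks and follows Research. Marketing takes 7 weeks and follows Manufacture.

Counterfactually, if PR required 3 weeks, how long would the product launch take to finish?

Critical path before the change: Research→Prototype→Package→PR = 8+4+3+5 = 20 giving 20 weeks.
PR is on the critical path; changing it to 3 makes that path 18 weeks.
The binding chain switches to Research→UserTest = 8+12 = 20; finish 20 weeks.

20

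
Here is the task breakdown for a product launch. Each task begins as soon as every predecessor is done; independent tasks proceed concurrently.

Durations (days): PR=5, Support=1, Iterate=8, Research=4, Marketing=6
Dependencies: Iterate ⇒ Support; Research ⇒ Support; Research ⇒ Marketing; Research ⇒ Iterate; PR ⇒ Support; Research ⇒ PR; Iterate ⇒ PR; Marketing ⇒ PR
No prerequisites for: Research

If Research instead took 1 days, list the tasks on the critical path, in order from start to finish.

Critical path before the change: Research→Iterate→PR→Support = 4+8+5+1 = 18 giving 18 days.
Since Research is critical, the -3 change carries straight to that chain (now 15 days).
The critical path is still Research→Iterate→PR→Support; finish is now 15 days.

Research, Iterate, PR, Support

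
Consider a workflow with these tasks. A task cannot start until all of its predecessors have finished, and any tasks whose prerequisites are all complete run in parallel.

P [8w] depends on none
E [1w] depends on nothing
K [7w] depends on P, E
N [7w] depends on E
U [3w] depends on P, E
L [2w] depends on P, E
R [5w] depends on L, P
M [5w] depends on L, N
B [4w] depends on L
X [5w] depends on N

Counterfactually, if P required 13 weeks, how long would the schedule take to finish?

20

The binding path is P→K = 8+7 = 15; finish at 15 weeks.
P is on the critical path; changing it to 13 makes that path 20 weeks.
No other chain overtakes it, so the finish is 20 weeks.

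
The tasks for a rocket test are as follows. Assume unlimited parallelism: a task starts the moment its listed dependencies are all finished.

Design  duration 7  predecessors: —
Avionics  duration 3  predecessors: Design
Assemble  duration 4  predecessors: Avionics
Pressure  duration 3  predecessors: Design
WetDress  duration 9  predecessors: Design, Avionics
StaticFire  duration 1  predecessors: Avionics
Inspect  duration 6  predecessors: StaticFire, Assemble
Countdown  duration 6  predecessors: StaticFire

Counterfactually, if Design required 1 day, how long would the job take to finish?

Critical path before the change: Design→Avionics→Assemble→Inspect = 7+3+4+6 = 20 giving 20 days.
Design is on the critical path; changing it to 1 makes that path 14 days.
The critical path is still Design→Avionics→Assemble→Inspect; finish is now 14 days.

14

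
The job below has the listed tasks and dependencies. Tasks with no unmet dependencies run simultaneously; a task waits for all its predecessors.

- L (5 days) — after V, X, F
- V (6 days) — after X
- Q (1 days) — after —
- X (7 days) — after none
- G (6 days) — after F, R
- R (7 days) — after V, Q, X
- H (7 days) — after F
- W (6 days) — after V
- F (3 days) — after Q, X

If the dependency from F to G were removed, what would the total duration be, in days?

With the dependency in place, X→V→R→G = 7+6+7+6 = 26 sets the finish at 26 days.
Dropping F→G doesn't change G's earliest start (20); another predecessor still binds.
After: X→V→R→G = 7+6+7+6 = 26 → 26 days.

26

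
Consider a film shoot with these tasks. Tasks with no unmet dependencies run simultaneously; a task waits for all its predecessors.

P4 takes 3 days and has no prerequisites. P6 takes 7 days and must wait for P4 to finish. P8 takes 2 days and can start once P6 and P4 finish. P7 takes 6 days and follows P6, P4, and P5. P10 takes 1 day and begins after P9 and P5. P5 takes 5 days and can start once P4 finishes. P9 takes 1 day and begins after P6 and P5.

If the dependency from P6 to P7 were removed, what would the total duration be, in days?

Before: longest chain P4→P6→P7 = 3+7+6 = 16, finish 16.
Without P6→P7, P7's earliest start moves from 10 to 8.
After: P4→P5→P7 = 3+5+6 = 14 → 14 days.

14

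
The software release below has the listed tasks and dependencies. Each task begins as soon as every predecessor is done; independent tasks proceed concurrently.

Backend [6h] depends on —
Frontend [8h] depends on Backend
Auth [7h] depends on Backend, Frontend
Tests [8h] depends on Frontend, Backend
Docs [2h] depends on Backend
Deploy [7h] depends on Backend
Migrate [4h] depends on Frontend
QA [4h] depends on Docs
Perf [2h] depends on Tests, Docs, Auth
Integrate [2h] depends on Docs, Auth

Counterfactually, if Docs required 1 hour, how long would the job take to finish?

Baseline: Backend→Frontend→Tests→Perf = 6+8+8+2 = 24 → 24 hours.
The longest path through Docs is only 12 hours, so Docs has float 12.
That remains the longest chain; total 24 hours.

24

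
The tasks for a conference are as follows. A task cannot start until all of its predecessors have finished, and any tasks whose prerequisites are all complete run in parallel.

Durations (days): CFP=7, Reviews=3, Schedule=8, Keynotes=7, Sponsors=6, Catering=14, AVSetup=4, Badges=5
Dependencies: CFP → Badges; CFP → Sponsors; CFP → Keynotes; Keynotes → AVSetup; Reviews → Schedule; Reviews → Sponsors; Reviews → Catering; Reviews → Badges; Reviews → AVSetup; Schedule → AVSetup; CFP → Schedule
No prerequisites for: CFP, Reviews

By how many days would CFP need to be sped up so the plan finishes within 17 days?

Current finish: 19 days; target: 17.
CFP is on every critical path, so each day cut from CFP cuts the finish by one (this holds down to a finish of 17).
Need 19 − 17 = 2 days off CFP → CFP becomes 5 days, finish becomes 17.

2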